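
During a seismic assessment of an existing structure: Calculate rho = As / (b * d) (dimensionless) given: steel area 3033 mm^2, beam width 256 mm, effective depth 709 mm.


rho = As / (b * d)
= 3033 / (256 * 709)
= 3033 / 181504
= 0.01671 (dimensionless)

0.01671 (dimensionless)


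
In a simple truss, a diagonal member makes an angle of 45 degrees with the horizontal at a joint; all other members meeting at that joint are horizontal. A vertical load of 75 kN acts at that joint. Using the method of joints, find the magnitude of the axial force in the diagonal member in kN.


At the joint, only the diagonal has a vertical component, so vertical equilibrium gives:
F * sin(45) = 75
F = 75 / sin(45)
= 75 / 0.707107
= 106.07 kN

106.07 kN


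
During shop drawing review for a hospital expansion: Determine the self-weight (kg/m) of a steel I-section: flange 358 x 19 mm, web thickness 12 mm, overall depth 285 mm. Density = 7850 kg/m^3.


A_flanges = 2 * 358 * 19 = 13604 mm^2
A_web = (285 - 2 * 19) * 12 = 2964 mm^2
A_total = 13604 + 2964 = 16568 mm^2 = 0.016568 m^2
Weight = rho * A = 7850 * 0.016568 = 130.0588 kg/m

130.0588 kg/m


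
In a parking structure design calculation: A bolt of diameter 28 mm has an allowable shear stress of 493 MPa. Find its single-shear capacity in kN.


A = pi * d^2 / 4 = pi * 28^2 / 4 = 615.7522 mm^2
V = f_v * A / 1000 = 493 * 615.7522 / 1000
= 303.5658 kN

303.5658 kN


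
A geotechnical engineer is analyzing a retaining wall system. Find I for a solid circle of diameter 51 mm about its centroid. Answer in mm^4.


r = d / 2 = 51 / 2 = 25.5 mm
I = pi * r^4 / 4 = pi * 25.5^4 / 4
= 332086.03 mm^4

332086.03 mm^4


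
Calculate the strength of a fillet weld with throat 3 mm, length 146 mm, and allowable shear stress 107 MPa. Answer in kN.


Strength = throat * length * allowable stress
= 3 * 146 * 107 N
= 46866 N
= 46.87 kN

46.87 kN


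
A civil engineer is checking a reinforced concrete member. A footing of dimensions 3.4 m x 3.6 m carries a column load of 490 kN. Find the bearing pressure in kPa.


A = 3.4 * 3.6 = 12.24 m^2
q = P / A = 490 / 12.24
= 40.0327 kPa

40.0327 kPa


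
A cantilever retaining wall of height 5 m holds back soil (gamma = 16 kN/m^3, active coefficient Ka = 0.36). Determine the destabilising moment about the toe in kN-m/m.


Pa = 0.5 * Ka * gamma * H^2
= 0.5 * 0.36 * 16 * 5^2
= 72.0 kN/m
Arm = H / 3 = 5 / 3 = 1.6667 m
Mo = Pa * arm = Pa * H / 3 = 72.0 * 5 / 3 = 120.0 kN-m/m

120.0 kN-m/m


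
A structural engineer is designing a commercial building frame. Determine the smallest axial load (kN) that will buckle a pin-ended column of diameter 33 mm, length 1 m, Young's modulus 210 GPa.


I = pi * d^4 / 64 = 58213.76 mm^4
L = 1000.0 mm
P_cr = pi^2 * E * I / L^2
= 9.8696 * 210000.0 * 58213.76 / 1000.0^2
= 120654.83 N = 120.6548 kN

120.6548 kN


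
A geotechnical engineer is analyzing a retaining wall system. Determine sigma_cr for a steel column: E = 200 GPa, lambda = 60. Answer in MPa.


sigma_cr = pi^2 * E / lambda^2
= 9.8696 * 200000.0 / 60^2
= 9.8696 * 200000.0 / 3600
= 548.3114 MPa

548.3114 MPa


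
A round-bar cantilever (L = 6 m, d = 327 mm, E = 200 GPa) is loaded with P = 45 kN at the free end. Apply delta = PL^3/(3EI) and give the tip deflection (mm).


I = pi * d^4 / 64 = pi * 327^4 / 64 = 561255887.01 mm^4
L = 6000.0 mm, P = 45000.0 N, E = 200000.0 MPa
delta = P * L^3 / (3 * E * I)
= 45000.0 * 6000.0^3 / (3 * 200000.0 * 561255887.01)
= 28.8638 mm

28.8638 mm


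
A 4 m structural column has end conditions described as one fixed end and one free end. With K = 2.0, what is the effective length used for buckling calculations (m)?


L_eff = K * L
= 2.0 * 4
= 8.0 m

8.0 m


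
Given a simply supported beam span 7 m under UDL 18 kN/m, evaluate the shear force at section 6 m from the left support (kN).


R_A = w * L / 2 = 18 * 7 / 2 = 63.0 kN
V(x) = R_A - w * x = 63.0 - 18 * 6
= -45.0 kN

-45.0 kN


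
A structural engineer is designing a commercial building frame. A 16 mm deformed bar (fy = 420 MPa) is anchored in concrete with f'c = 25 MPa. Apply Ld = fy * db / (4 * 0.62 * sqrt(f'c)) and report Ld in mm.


Ld = (fy * db) / (4 * 0.62 * sqrt(f'c))
= (420 * 16) / (4 * 0.62 * sqrt(25))
= 6720 / 12.4
= 541.94 mm

541.94 mm


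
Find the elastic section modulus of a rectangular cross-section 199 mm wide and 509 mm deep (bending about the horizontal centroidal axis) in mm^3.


S = b * h^2 / 6
= 199 * 509^2 / 6
= 199 * 259081 / 6
= 8592853.17 mm^3

8592853.17 mm^3


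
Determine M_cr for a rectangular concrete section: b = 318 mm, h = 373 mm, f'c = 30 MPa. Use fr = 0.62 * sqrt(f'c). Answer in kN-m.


fr = 0.62 * sqrt(30) = 0.62 * 5.4772 = 3.3959 MPa
I = 318 * 373^3 / 12 = 1375220600.5 mm^4
y_t = 186.5 mm
M_cr = fr * I / y_t = 3.3959 * 1375220600.5 / 186.5 N-mm
= 25.0407 kN-m

25.0407 kN-m


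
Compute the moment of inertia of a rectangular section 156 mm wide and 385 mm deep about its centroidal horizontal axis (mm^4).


I = b * h^3 / 12
= 156 * 385^3 / 12
= 156 * 57066625 / 12
= 741866125.0 mm^4

741866125.0 mm^4


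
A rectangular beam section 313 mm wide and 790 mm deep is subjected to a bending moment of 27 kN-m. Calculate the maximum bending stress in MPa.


I = b * h^3 / 12 = 313 * 790^3 / 12 = 12860100583.33 mm^4
y = h / 2 = 790 / 2 = 395.0 mm
M = 27 kN-m = 27000000.0 N-mm
sigma = M * y / I = 27000000.0 * 395.0 / 12860100583.33
= 0.83 MPa

0.83 MPa


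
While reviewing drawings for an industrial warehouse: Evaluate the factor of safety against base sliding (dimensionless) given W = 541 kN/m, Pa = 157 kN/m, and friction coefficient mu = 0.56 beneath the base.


Resisting force = mu * W = 0.56 * 541 = 302.96 kN/m
FOS = Resisting / Driving = 302.96 / 157
= 1.9297 (dimensionless)

1.9297 (dimensionless)


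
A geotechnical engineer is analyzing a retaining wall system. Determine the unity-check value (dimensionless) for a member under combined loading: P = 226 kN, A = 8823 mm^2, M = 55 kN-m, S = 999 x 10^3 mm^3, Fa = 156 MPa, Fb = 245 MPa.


f_a = P / A = 226000.0 / 8823 = 25.6149 MPa
f_b = M / S = 55000000.0 / 999000.0 = 55.0551 MPa
Ratio = f_a / Fa + f_b / Fb
= 25.6149 / 156 + 55.0551 / 245
= 0.3889 (dimensionless)

0.3889 (dimensionless)


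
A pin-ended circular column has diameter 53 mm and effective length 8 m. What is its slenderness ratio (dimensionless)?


Radius of gyration r = d / 4 = 53 / 4 = 13.25 mm
L_eff = 8000.0 mm
Slenderness ratio = L / r = 8000.0 / 13.25 = 603.77 (dimensionless)

603.77 (dimensionless)


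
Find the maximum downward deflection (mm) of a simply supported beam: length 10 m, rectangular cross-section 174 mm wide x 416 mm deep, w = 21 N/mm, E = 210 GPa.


I = 174 * 416^3 / 12 = 1043873792.0 mm^4
L = 10000.0 mm, w = 21 N/mm, E = 210000.0 MPa
delta = 5 * w * L^4 / (384 * E * I)
= 5 * 21 * 10000.0^4 / (384 * 210000.0 * 1043873792.0)
= 12.4736 mm

12.4736 mm


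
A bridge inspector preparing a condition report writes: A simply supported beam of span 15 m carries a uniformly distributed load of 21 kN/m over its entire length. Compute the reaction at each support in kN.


Total load = w * L = 21 * 15 = 315 kN
By symmetry, each reaction R = total / 2 = 315 / 2 = 157.5 kN

157.5 kN


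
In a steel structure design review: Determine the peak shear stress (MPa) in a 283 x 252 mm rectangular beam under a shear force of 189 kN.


A = b * h = 283 * 252 = 71316 mm^2
V = 189 kN = 189000.0 N
tau_max = 1.5 * V / A = 1.5 * 189000.0 / 71316
= 3.9753 MPa

3.9753 MPa


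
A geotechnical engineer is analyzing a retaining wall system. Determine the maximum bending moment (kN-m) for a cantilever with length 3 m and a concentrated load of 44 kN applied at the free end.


For a cantilever with a point load at the free end:
M_max = P * L = 44 * 3 = 132 kN-m

132 kN-m


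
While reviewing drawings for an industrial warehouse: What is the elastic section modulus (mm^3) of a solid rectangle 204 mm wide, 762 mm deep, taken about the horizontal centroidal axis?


S = b * h^2 / 6
= 204 * 762^2 / 6
= 204 * 580644 / 6
= 19741896.0 mm^3

19741896.0 mm^3


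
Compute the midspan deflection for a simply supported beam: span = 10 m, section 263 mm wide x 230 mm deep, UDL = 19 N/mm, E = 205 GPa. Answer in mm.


I = 263 * 230^3 / 12 = 266660083.33 mm^4
L = 10000.0 mm, w = 19 N/mm, E = 205000.0 MPa
delta = 5 * w * L^4 / (384 * E * I)
= 5 * 19 * 10000.0^4 / (384 * 205000.0 * 266660083.33)
= 45.2565 mm

45.2565 mm


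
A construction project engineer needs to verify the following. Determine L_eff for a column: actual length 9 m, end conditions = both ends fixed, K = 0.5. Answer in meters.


L_eff = K * L
= 0.5 * 9
= 4.5 m

4.5 m


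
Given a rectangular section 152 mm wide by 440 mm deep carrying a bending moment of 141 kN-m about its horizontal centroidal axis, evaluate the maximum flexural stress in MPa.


I = b * h^3 / 12 = 152 * 440^3 / 12 = 1078997333.33 mm^4
y = h / 2 = 440 / 2 = 220.0 mm
M = 141 kN-m = 141000000.0 N-mm
sigma = M * y / I = 141000000.0 * 220.0 / 1078997333.33
= 28.75 MPa

28.75 MPa


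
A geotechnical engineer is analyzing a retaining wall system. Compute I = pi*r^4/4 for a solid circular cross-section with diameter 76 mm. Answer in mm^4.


r = d / 2 = 76 / 2 = 38.0 mm
I = pi * r^4 / 4 = pi * 38.0^4 / 4
= 1637661.98 mm^4

1637661.98 mm^4


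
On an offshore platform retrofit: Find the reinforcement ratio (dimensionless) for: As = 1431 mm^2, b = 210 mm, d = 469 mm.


rho = As / (b * d)
= 1431 / (210 * 469)
= 1431 / 98490
= 0.014529 (dimensionless)

0.014529 (dimensionless)


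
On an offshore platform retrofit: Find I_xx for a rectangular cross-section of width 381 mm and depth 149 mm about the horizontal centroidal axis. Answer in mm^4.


I = b * h^3 / 12
= 381 * 149^3 / 12
= 381 * 3307949 / 12
= 105027380.75 mm^4

105027380.75 mm^4


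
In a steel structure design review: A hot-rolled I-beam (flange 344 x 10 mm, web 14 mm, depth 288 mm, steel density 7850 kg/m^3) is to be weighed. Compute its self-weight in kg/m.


A_flanges = 2 * 344 * 10 = 6880 mm^2
A_web = (288 - 2 * 10) * 14 = 3752 mm^2
A_total = 6880 + 3752 = 10632 mm^2 = 0.010632 m^2
Weight = rho * A = 7850 * 0.010632 = 83.4612 kg/m

83.4612 kg/m


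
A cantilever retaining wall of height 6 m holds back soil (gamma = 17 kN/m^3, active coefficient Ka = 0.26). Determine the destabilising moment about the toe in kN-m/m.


Pa = 0.5 * Ka * gamma * H^2
= 0.5 * 0.26 * 17 * 6^2
= 79.56 kN/m
Arm = H / 3 = 6 / 3 = 2.0 m
Mo = Pa * arm = Pa * H / 3 = 79.56 * 6 / 3 = 159.12 kN-m/m

159.12 kN-m/m


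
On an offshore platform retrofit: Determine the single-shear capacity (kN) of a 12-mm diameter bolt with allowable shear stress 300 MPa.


A = pi * d^2 / 4 = pi * 12^2 / 4 = 113.0973 mm^2
V = f_v * A / 1000 = 300 * 113.0973 / 1000
= 33.9292 kN

33.9292 kN


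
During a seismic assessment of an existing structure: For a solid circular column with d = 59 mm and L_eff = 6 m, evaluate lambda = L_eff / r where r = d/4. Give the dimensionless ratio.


Radius of gyration r = d / 4 = 59 / 4 = 14.75 mm
L_eff = 6000.0 mm
Slenderness ratio = L / r = 6000.0 / 14.75 = 406.78 (dimensionless)

406.78 (dimensionless)


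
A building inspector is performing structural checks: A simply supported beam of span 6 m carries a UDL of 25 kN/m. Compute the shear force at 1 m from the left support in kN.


R_A = w * L / 2 = 25 * 6 / 2 = 75.0 kN
V(x) = R_A - w * x = 75.0 - 25 * 1
= 50.0 kN

50.0 kN


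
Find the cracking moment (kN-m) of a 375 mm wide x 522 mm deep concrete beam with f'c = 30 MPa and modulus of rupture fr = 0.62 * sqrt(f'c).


fr = 0.62 * sqrt(30) = 0.62 * 5.4772 = 3.3959 MPa
I = 375 * 522^3 / 12 = 4444895250.0 mm^4
y_t = 261.0 mm
M_cr = fr * I / y_t = 3.3959 * 4444895250.0 / 261.0 N-mm
= 57.8327 kN-m

57.8327 kN-m


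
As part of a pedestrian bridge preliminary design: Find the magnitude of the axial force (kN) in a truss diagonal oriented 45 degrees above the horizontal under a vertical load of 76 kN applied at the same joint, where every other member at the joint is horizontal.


At the joint, only the diagonal has a vertical component, so vertical equilibrium gives:
F * sin(45) = 76
F = 76 / sin(45)
= 76 / 0.707107
= 107.48 kN

107.48 kN


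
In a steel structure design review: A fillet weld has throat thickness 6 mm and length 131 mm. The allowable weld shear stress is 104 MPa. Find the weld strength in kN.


Strength = throat * length * allowable stress
= 6 * 131 * 104 N
= 81744 N
= 81.74 kN

81.74 kN


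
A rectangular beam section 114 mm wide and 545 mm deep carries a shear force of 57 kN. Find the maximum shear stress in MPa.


A = b * h = 114 * 545 = 62130 mm^2
V = 57 kN = 57000.0 N
tau_max = 1.5 * V / A = 1.5 * 57000.0 / 62130
= 1.3761 MPa

1.3761 MPa


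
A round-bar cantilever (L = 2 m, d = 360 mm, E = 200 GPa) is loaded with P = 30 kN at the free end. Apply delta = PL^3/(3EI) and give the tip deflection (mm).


I = pi * d^4 / 64 = pi * 360^4 / 64 = 824479576.01 mm^4
L = 2000.0 mm, P = 30000.0 N, E = 200000.0 MPa
delta = P * L^3 / (3 * E * I)
= 30000.0 * 2000.0^3 / (3 * 200000.0 * 824479576.01)
= 0.4852 mm

0.4852 mm


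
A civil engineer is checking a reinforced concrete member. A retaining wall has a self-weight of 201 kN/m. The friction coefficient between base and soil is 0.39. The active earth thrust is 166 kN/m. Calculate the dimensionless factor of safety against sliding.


Resisting force = mu * W = 0.39 * 201 = 78.39 kN/m
FOS = Resisting / Driving = 78.39 / 166
= 0.4722 (dimensionless)

0.4722 (dimensionless)


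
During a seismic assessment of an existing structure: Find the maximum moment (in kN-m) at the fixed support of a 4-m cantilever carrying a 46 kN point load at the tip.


For a cantilever with a point load at the free end:
M_max = P * L = 46 * 4 = 184 kN-m

184 kN-m


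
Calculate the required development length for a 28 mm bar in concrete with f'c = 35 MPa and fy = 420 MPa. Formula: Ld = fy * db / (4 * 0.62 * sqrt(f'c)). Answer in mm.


Ld = (fy * db) / (4 * 0.62 * sqrt(f'c))
= (420 * 28) / (4 * 0.62 * sqrt(35))
= 11760 / 14.6719
= 801.53 mm

801.53 mm


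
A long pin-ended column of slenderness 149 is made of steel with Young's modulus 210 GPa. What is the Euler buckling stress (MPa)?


sigma_cr = pi^2 * E / lambda^2
= 9.8696 * 210000.0 / 149^2
= 9.8696 * 210000.0 / 22201
= 93.3569 MPa

93.3569 MPa


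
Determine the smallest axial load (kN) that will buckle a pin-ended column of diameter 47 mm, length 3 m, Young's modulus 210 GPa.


I = pi * d^4 / 64 = 239530.78 mm^4
L = 3000.0 mm
P_cr = pi^2 * E * I / L^2
= 9.8696 * 210000.0 * 239530.78 / 3000.0^2
= 55161.73 N = 55.1617 kN

55.1617 kN


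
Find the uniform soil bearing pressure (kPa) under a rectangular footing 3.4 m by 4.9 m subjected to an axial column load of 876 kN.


A = 3.4 * 4.9 = 16.66 m^2
q = P / A = 876 / 16.66
= 52.581 kPa

52.581 kPa


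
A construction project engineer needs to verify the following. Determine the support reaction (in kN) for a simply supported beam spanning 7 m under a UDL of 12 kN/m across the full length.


Total load = w * L = 12 * 7 = 84 kN
By symmetry, each reaction R = total / 2 = 84 / 2 = 42.0 kN

42.0 kN


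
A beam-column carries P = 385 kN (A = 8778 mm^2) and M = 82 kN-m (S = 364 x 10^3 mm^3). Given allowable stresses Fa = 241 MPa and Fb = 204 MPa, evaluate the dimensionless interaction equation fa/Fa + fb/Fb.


f_a = P / A = 385000.0 / 8778 = 43.8596 MPa
f_b = M / S = 82000000.0 / 364000.0 = 225.2747 MPa
Ratio = f_a / Fa + f_b / Fb
= 43.8596 / 241 + 225.2747 / 204
= 1.2863 (dimensionless)

1.2863 (dimensionless)


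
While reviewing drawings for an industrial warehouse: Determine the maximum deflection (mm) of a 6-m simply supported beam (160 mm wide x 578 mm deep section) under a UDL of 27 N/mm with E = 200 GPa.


I = 160 * 578^3 / 12 = 2574674026.67 mm^4
L = 6000.0 mm, w = 27 N/mm, E = 200000.0 MPa
delta = 5 * w * L^4 / (384 * E * I)
= 5 * 27 * 6000.0^4 / (384 * 200000.0 * 2574674026.67)
= 0.8848 mm

0.8848 mm


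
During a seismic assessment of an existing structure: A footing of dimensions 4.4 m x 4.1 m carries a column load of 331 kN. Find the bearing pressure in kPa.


A = 4.4 * 4.1 = 18.04 m^2
q = P / A = 331 / 18.04
= 18.3481 kPa

18.3481 kPa


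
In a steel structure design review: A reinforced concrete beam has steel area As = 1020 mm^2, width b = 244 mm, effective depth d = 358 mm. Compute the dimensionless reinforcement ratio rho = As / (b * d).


rho = As / (b * d)
= 1020 / (244 * 358)
= 1020 / 87352
= 0.011677 (dimensionless)

0.011677 (dimensionless)


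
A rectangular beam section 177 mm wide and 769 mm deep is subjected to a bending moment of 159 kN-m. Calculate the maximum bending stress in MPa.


I = b * h^3 / 12 = 177 * 769^3 / 12 = 6707659982.75 mm^4
y = h / 2 = 769 / 2 = 384.5 mm
M = 159 kN-m = 159000000.0 N-mm
sigma = M * y / I = 159000000.0 * 384.5 / 6707659982.75
= 9.11 MPa

9.11 MPa


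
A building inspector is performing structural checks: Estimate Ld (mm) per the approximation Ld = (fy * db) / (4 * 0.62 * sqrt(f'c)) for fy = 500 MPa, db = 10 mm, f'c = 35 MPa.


Ld = (fy * db) / (4 * 0.62 * sqrt(f'c))
= (500 * 10) / (4 * 0.62 * sqrt(35))
= 5000 / 14.6719
= 340.79 mm

340.79 mm


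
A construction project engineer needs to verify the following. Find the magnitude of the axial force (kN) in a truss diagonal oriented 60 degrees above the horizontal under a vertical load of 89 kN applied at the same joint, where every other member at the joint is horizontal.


At the joint, only the diagonal has a vertical component, so vertical equilibrium gives:
F * sin(60) = 89
F = 89 / sin(60)
= 89 / 0.866025
= 102.77 kN

102.77 kN


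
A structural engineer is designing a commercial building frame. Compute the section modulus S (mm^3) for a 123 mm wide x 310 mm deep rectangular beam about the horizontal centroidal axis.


S = b * h^2 / 6
= 123 * 310^2 / 6
= 123 * 96100 / 6
= 1970050.0 mm^3

1970050.0 mm^3


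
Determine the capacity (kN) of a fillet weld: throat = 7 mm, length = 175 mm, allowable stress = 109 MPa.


Strength = throat * length * allowable stress
= 7 * 175 * 109 N
= 133525 N
= 133.53 kN

133.53 kN


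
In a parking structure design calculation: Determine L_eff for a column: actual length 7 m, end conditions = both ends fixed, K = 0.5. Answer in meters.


L_eff = K * L
= 0.5 * 7
= 3.5 m

3.5 m


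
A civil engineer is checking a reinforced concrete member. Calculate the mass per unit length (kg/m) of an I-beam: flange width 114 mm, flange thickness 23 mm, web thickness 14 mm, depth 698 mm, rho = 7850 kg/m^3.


A_flanges = 2 * 114 * 23 = 5244 mm^2
A_web = (698 - 2 * 23) * 14 = 9128 mm^2
A_total = 5244 + 9128 = 14372 mm^2 = 0.014372 m^2
Weight = rho * A = 7850 * 0.014372 = 112.8202 kg/m

112.8202 kg/m


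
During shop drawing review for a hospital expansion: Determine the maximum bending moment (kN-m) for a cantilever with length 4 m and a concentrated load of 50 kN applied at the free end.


For a cantilever with a point load at the free end:
M_max = P * L = 50 * 4 = 200 kN-m

200 kN-m


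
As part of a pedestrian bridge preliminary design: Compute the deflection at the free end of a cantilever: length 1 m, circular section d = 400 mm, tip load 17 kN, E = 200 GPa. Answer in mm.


I = pi * d^4 / 64 = pi * 400^4 / 64 = 1256637061.44 mm^4
L = 1000.0 mm, P = 17000.0 N, E = 200000.0 MPa
delta = P * L^3 / (3 * E * I)
= 17000.0 * 1000.0^3 / (3 * 200000.0 * 1256637061.44)
= 0.0225 mm

0.0225 mm


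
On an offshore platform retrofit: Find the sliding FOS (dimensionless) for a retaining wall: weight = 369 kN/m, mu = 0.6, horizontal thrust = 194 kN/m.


Resisting force = mu * W = 0.6 * 369 = 221.4 kN/m
FOS = Resisting / Driving = 221.4 / 194
= 1.1412 (dimensionless)

1.1412 (dimensionless)


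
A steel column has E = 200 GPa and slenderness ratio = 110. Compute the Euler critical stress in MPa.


sigma_cr = pi^2 * E / lambda^2
= 9.8696 * 200000.0 / 110^2
= 9.8696 * 200000.0 / 12100
= 163.134 MPa

163.134 MPa


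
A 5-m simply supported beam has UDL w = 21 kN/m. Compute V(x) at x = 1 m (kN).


R_A = w * L / 2 = 21 * 5 / 2 = 52.5 kN
V(x) = R_A - w * x = 52.5 - 21 * 1
= 31.5 kN

31.5 kN


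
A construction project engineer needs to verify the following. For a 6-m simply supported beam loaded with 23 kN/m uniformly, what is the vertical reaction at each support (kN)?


Total load = w * L = 23 * 6 = 138 kN
By symmetry, each reaction R = total / 2 = 138 / 2 = 69.0 kN

69.0 kN


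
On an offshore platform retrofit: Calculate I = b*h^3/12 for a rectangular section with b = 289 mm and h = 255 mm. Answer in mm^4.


I = b * h^3 / 12
= 289 * 255^3 / 12
= 289 * 16581375 / 12
= 399334781.25 mm^4

399334781.25 mm^4


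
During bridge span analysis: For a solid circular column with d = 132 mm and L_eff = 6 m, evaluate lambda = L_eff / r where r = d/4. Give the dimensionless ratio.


Radius of gyration r = d / 4 = 132 / 4 = 33.0 mm
L_eff = 6000.0 mm
Slenderness ratio = L / r = 6000.0 / 33.0 = 181.82 (dimensionless)

181.82 (dimensionless)


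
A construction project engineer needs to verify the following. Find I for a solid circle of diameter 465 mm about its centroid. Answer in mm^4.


r = d / 2 = 465 / 2 = 232.5 mm
I = pi * r^4 / 4 = pi * 232.5^4 / 4
= 2294994823.36 mm^4

2294994823.36 mm^4


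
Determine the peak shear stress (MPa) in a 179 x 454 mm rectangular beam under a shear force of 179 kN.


A = b * h = 179 * 454 = 81266 mm^2
V = 179 kN = 179000.0 N
tau_max = 1.5 * V / A = 1.5 * 179000.0 / 81266
= 3.304 MPa

3.304 MPa


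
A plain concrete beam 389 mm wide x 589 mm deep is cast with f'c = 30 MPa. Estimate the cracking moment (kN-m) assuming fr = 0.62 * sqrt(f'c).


fr = 0.62 * sqrt(30) = 0.62 * 5.4772 = 3.3959 MPa
I = 389 * 589^3 / 12 = 6623907203.42 mm^4
y_t = 294.5 mm
M_cr = fr * I / y_t = 3.3959 * 6623907203.42 / 294.5 N-mm
= 76.3803 kN-m

76.3803 kN-m


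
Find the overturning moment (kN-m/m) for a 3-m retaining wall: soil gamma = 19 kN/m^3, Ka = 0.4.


Pa = 0.5 * Ka * gamma * H^2
= 0.5 * 0.4 * 19 * 3^2
= 34.2 kN/m
Arm = H / 3 = 3 / 3 = 1.0 m
Mo = Pa * arm = Pa * H / 3 = 34.2 * 3 / 3 = 34.2 kN-m/m

34.2 kN-m/m


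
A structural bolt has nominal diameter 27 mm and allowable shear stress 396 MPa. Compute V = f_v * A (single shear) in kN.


A = pi * d^2 / 4 = pi * 27^2 / 4 = 572.5553 mm^2
V = f_v * A / 1000 = 396 * 572.5553 / 1000
= 226.7319 kN

226.7319 kN


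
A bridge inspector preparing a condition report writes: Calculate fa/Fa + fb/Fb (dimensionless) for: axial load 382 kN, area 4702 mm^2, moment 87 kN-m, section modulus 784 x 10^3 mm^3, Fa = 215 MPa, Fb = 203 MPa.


f_a = P / A = 382000.0 / 4702 = 81.242 MPa
f_b = M / S = 87000000.0 / 784000.0 = 110.9694 MPa
Ratio = f_a / Fa + f_b / Fb
= 81.242 / 215 + 110.9694 / 203
= 0.9245 (dimensionless)

0.9245 (dimensionless)


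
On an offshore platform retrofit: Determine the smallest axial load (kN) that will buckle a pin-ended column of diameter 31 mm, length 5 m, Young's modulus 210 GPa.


I = pi * d^4 / 64 = 45333.23 mm^4
L = 5000.0 mm
P_cr = pi^2 * E * I / L^2
= 9.8696 * 210000.0 * 45333.23 / 5000.0^2
= 3758.34 N = 3.7583 kN

3.7583 kN


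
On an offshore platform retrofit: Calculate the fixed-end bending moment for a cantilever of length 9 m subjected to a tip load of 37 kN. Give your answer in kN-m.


For a cantilever with a point load at the free end:
M_max = P * L = 37 * 9 = 333 kN-m

333 kN-m


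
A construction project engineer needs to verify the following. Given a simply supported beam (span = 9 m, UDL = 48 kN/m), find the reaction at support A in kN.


Total load = w * L = 48 * 9 = 432 kN
By symmetry, each reaction R = total / 2 = 432 / 2 = 216.0 kN

216.0 kN


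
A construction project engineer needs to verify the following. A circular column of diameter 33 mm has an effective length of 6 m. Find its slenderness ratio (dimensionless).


Radius of gyration r = d / 4 = 33 / 4 = 8.25 mm
L_eff = 6000.0 mm
Slenderness ratio = L / r = 6000.0 / 8.25 = 727.27 (dimensionless)

727.27 (dimensionless)


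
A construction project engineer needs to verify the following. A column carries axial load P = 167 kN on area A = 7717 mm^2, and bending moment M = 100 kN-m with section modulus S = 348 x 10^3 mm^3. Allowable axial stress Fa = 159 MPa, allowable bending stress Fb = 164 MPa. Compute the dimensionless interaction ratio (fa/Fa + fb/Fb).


f_a = P / A = 167000.0 / 7717 = 21.6405 MPa
f_b = M / S = 100000000.0 / 348000.0 = 287.3563 MPa
Ratio = f_a / Fa + f_b / Fb
= 21.6405 / 159 + 287.3563 / 164
= 1.8883 (dimensionless)

1.8883 (dimensionless)


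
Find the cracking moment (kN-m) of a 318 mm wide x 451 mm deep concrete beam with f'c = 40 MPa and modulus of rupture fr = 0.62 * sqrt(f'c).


fr = 0.62 * sqrt(40) = 0.62 * 6.3246 = 3.9212 MPa
I = 318 * 451^3 / 12 = 2430947051.5 mm^4
y_t = 225.5 mm
M_cr = fr * I / y_t = 3.9212 * 2430947051.5 / 225.5 N-mm
= 42.2718 kN-m

42.2718 kN-m


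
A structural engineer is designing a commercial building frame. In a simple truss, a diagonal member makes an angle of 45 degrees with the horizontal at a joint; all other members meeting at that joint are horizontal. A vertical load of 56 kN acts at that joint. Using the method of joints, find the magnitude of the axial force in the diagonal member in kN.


At the joint, only the diagonal has a vertical component, so vertical equilibrium gives:
F * sin(45) = 56
F = 56 / sin(45)
= 56 / 0.707107
= 79.2 kN

79.2 kN


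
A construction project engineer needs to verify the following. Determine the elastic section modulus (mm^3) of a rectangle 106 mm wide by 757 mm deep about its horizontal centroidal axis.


S = b * h^2 / 6
= 106 * 757^2 / 6
= 106 * 573049 / 6
= 10123865.67 mm^3

10123865.67 mm^3


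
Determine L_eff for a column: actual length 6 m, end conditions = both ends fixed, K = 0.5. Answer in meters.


L_eff = K * L
= 0.5 * 6
= 3.0 m

3.0 m


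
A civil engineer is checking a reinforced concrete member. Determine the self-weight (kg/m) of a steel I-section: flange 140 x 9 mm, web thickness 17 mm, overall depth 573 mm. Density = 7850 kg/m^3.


A_flanges = 2 * 140 * 9 = 2520 mm^2
A_web = (573 - 2 * 9) * 17 = 9435 mm^2
A_total = 2520 + 9435 = 11955 mm^2 = 0.011955 m^2
Weight = rho * A = 7850 * 0.011955 = 93.8468 kg/m

93.8468 kg/m


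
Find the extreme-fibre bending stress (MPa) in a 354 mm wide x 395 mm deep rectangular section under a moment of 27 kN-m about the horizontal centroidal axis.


I = b * h^3 / 12 = 354 * 395^3 / 12 = 1818081312.5 mm^4
y = h / 2 = 395 / 2 = 197.5 mm
M = 27 kN-m = 27000000.0 N-mm
sigma = M * y / I = 27000000.0 * 197.5 / 1818081312.5
= 2.93 MPa

2.93 MPa


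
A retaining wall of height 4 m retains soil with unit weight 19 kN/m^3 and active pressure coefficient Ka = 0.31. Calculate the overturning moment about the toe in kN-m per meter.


Pa = 0.5 * Ka * gamma * H^2
= 0.5 * 0.31 * 19 * 4^2
= 47.12 kN/m
Arm = H / 3 = 4 / 3 = 1.3333 m
Mo = Pa * arm = Pa * H / 3 = 47.12 * 4 / 3 = 62.8267 kN-m/m

62.8267 kN-m/m


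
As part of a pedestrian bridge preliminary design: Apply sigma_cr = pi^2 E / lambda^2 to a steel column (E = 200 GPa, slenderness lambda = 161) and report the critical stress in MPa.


sigma_cr = pi^2 * E / lambda^2
= 9.8696 * 200000.0 / 161^2
= 9.8696 * 200000.0 / 25921
= 76.1514 MPa

76.1514 MPa


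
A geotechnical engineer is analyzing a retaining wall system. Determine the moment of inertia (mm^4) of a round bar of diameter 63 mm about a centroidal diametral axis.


r = d / 2 = 63 / 2 = 31.5 mm
I = pi * r^4 / 4 = pi * 31.5^4 / 4
= 773271.66 mm^4

773271.66 mm^4


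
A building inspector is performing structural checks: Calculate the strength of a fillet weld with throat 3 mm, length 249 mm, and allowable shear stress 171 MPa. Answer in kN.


Strength = throat * length * allowable stress
= 3 * 249 * 171 N
= 127737 N
= 127.74 kN

127.74 kN


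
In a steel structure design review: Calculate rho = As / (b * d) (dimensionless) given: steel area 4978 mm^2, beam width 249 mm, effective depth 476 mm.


rho = As / (b * d)
= 4978 / (249 * 476)
= 4978 / 118524
= 0.042 (dimensionless)

0.042 (dimensionless)


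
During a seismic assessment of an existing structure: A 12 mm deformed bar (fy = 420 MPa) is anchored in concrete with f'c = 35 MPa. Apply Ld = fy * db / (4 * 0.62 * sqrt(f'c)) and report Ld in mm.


Ld = (fy * db) / (4 * 0.62 * sqrt(f'c))
= (420 * 12) / (4 * 0.62 * sqrt(35))
= 5040 / 14.6719
= 343.51 mm

343.51 mm


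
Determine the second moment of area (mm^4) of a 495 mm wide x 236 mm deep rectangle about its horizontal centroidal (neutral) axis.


I = b * h^3 / 12
= 495 * 236^3 / 12
= 495 * 13144256 / 12
= 542200560.0 mm^4

542200560.0 mm^4


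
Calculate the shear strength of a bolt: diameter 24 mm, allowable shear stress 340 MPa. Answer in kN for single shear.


A = pi * d^2 / 4 = pi * 24^2 / 4 = 452.3893 mm^2
V = f_v * A / 1000 = 340 * 452.3893 / 1000
= 153.8124 kN

153.8124 kN


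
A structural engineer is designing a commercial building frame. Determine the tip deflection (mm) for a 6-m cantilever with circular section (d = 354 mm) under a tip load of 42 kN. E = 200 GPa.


I = pi * d^4 / 64 = pi * 354^4 / 64 = 770873199.04 mm^4
L = 6000.0 mm, P = 42000.0 N, E = 200000.0 MPa
delta = P * L^3 / (3 * E * I)
= 42000.0 * 6000.0^3 / (3 * 200000.0 * 770873199.04)
= 19.6141 mm

19.6141 mm


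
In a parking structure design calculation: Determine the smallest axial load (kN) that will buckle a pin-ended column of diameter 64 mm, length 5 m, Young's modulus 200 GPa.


I = pi * d^4 / 64 = 823549.66 mm^4
L = 5000.0 mm
P_cr = pi^2 * E * I / L^2
= 9.8696 * 200000.0 * 823549.66 / 5000.0^2
= 65024.88 N = 65.0249 kN

65.0249 kN


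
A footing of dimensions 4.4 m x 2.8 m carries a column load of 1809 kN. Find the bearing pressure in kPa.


A = 4.4 * 2.8 = 12.32 m^2
q = P / A = 1809 / 12.32
= 146.8344 kPa

146.8344 kPa


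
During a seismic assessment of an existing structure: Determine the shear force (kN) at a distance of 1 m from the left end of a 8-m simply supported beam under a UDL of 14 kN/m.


R_A = w * L / 2 = 14 * 8 / 2 = 56.0 kN
V(x) = R_A - w * x = 56.0 - 14 * 1
= 42.0 kN

42.0 kN


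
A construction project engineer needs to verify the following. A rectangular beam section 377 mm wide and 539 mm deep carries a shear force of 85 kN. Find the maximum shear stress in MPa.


A = b * h = 377 * 539 = 203203 mm^2
V = 85 kN = 85000.0 N
tau_max = 1.5 * V / A = 1.5 * 85000.0 / 203203
= 0.6275 MPa

0.6275 MPa


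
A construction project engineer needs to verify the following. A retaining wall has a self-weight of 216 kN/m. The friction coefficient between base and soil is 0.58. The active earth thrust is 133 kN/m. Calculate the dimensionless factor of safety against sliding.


Resisting force = mu * W = 0.58 * 216 = 125.28 kN/m
FOS = Resisting / Driving = 125.28 / 133
= 0.942 (dimensionless)

0.942 (dimensionless)


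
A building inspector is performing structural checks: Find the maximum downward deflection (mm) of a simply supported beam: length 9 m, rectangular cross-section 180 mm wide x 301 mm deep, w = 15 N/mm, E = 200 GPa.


I = 180 * 301^3 / 12 = 409063515.0 mm^4
L = 9000.0 mm, w = 15 N/mm, E = 200000.0 MPa
delta = 5 * w * L^4 / (384 * E * I)
= 5 * 15 * 9000.0^4 / (384 * 200000.0 * 409063515.0)
= 15.6632 mm

15.6632 mm


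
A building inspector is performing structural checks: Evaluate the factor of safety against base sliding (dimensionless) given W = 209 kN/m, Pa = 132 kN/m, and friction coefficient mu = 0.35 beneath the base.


Resisting force = mu * W = 0.35 * 209 = 73.15 kN/m
FOS = Resisting / Driving = 73.15 / 132
= 0.5542 (dimensionless)

0.5542 (dimensionless)


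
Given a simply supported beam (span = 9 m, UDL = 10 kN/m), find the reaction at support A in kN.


Total load = w * L = 10 * 9 = 90 kN
By symmetry, each reaction R = total / 2 = 90 / 2 = 45.0 kN

45.0 kN


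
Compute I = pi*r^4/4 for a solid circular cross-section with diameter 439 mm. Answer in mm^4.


r = d / 2 = 439 / 2 = 219.5 mm
I = pi * r^4 / 4 = pi * 219.5^4 / 4
= 1823173415.92 mm^4

1823173415.92 mm^4


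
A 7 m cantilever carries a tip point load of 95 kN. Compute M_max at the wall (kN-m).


For a cantilever with a point load at the free end:
M_max = P * L = 95 * 7 = 665 kN-m

665 kN-m


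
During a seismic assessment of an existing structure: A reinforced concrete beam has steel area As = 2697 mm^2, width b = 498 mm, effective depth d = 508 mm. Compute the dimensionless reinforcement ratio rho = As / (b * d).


rho = As / (b * d)
= 2697 / (498 * 508)
= 2697 / 252984
= 0.010661 (dimensionless)

0.010661 (dimensionless)


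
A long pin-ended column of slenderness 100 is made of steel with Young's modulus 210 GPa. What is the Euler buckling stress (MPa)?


sigma_cr = pi^2 * E / lambda^2
= 9.8696 * 210000.0 / 100^2
= 9.8696 * 210000.0 / 10000
= 207.2617 MPa

207.2617 MPa


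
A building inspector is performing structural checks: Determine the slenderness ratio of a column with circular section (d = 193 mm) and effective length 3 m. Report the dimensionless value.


Radius of gyration r = d / 4 = 193 / 4 = 48.25 mm
L_eff = 3000.0 mm
Slenderness ratio = L / r = 3000.0 / 48.25 = 62.18 (dimensionless)

62.18 (dimensionless)


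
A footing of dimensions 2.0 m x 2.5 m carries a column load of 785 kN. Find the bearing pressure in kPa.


A = 2.0 * 2.5 = 5.0 m^2
q = P / A = 785 / 5.0
= 157.0 kPa

157.0 kPa


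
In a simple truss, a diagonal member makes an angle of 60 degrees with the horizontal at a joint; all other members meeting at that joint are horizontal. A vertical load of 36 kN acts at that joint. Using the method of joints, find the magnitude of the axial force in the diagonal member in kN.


At the joint, only the diagonal has a vertical component, so vertical equilibrium gives:
F * sin(60) = 36
F = 36 / sin(60)
= 36 / 0.866025
= 41.57 kN

41.57 kN


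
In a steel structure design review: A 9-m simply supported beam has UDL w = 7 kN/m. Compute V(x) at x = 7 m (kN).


R_A = w * L / 2 = 7 * 9 / 2 = 31.5 kN
V(x) = R_A - w * x = 31.5 - 7 * 7
= -17.5 kN

-17.5 kN


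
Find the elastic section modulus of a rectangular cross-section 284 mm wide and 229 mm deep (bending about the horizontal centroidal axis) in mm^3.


S = b * h^2 / 6
= 284 * 229^2 / 6
= 284 * 52441 / 6
= 2482207.33 mm^3

2482207.33 mm^3


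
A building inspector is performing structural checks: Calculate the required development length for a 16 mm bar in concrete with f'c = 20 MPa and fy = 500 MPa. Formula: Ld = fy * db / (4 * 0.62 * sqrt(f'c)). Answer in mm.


Ld = (fy * db) / (4 * 0.62 * sqrt(f'c))
= (500 * 16) / (4 * 0.62 * sqrt(20))
= 8000 / 11.0909
= 721.31 mm

721.31 mm


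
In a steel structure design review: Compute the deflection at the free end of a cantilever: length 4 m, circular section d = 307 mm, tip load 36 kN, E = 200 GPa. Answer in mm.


I = pi * d^4 / 64 = pi * 307^4 / 64 = 436037057.88 mm^4
L = 4000.0 mm, P = 36000.0 N, E = 200000.0 MPa
delta = P * L^3 / (3 * E * I)
= 36000.0 * 4000.0^3 / (3 * 200000.0 * 436037057.88)
= 8.8066 mm

8.8066 mm


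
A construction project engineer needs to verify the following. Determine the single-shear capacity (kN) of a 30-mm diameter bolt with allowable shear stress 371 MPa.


A = pi * d^2 / 4 = pi * 30^2 / 4 = 706.8583 mm^2
V = f_v * A / 1000 = 371 * 706.8583 / 1000
= 262.2444 kN

262.2444 kN


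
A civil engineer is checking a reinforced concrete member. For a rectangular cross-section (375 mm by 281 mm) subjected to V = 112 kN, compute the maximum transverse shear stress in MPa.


A = b * h = 375 * 281 = 105375 mm^2
V = 112 kN = 112000.0 N
tau_max = 1.5 * V / A = 1.5 * 112000.0 / 105375
= 1.5943 MPa

1.5943 MPa


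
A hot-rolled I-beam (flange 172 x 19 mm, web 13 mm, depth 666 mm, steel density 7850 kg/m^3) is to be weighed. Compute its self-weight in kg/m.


A_flanges = 2 * 172 * 19 = 6536 mm^2
A_web = (666 - 2 * 19) * 13 = 8164 mm^2
A_total = 6536 + 8164 = 14700 mm^2 = 0.014700 m^2
Weight = rho * A = 7850 * 0.014700 = 115.395 kg/m

115.395 kg/m


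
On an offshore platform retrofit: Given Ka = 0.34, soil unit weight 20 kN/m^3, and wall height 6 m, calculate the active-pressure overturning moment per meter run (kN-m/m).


Pa = 0.5 * Ka * gamma * H^2
= 0.5 * 0.34 * 20 * 6^2
= 122.4 kN/m
Arm = H / 3 = 6 / 3 = 2.0 m
Mo = Pa * arm = Pa * H / 3 = 122.4 * 6 / 3 = 244.8 kN-m/m

244.8 kN-m/m


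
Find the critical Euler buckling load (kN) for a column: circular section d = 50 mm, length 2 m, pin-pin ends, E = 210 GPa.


I = pi * d^4 / 64 = 306796.16 mm^4
L = 2000.0 mm
P_cr = pi^2 * E * I / L^2
= 9.8696 * 210000.0 * 306796.16 / 2000.0^2
= 158967.73 N = 158.9677 kN

158.9677 kN


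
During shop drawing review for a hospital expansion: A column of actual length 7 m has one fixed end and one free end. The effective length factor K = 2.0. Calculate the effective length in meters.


L_eff = K * L
= 2.0 * 7
= 14.0 m

14.0 m


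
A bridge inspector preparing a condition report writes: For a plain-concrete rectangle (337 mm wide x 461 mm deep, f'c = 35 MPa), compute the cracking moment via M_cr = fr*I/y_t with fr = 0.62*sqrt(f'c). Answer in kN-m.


fr = 0.62 * sqrt(35) = 0.62 * 5.9161 = 3.668 MPa
I = 337 * 461^3 / 12 = 2751385416.42 mm^4
y_t = 230.5 mm
M_cr = fr * I / y_t = 3.668 * 2751385416.42 / 230.5 N-mm
= 43.7831 kN-m

43.7831 kN-m


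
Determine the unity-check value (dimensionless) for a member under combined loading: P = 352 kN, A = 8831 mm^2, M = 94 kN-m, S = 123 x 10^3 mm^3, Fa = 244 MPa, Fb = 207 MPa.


f_a = P / A = 352000.0 / 8831 = 39.8596 MPa
f_b = M / S = 94000000.0 / 123000.0 = 764.2276 MPa
Ratio = f_a / Fa + f_b / Fb
= 39.8596 / 244 + 764.2276 / 207
= 3.8553 (dimensionless)

3.8553 (dimensionless)


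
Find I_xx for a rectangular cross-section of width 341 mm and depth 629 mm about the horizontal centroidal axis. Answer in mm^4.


I = b * h^3 / 12
= 341 * 629^3 / 12
= 341 * 248858189 / 12
= 7071720204.08 mm^4

7071720204.08 mm^4


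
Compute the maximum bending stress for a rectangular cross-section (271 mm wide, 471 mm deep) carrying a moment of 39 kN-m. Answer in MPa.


I = b * h^3 / 12 = 271 * 471^3 / 12 = 2359667256.75 mm^4
y = h / 2 = 471 / 2 = 235.5 mm
M = 39 kN-m = 39000000.0 N-mm
sigma = M * y / I = 39000000.0 * 235.5 / 2359667256.75
= 3.89 MPa

3.89 MPa


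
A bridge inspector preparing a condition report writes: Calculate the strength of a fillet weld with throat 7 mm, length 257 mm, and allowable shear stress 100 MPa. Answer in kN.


Strength = throat * length * allowable stress
= 7 * 257 * 100 N
= 179900 N
= 179.9 kN

179.9 kN


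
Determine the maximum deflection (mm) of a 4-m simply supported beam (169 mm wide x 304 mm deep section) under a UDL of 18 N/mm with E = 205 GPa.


I = 169 * 304^3 / 12 = 395663701.33 mm^4
L = 4000.0 mm, w = 18 N/mm, E = 205000.0 MPa
delta = 5 * w * L^4 / (384 * E * I)
= 5 * 18 * 4000.0^4 / (384 * 205000.0 * 395663701.33)
= 0.7397 mm

0.7397 mm


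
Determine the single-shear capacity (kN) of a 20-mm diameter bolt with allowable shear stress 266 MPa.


A = pi * d^2 / 4 = pi * 20^2 / 4 = 314.1593 mm^2
V = f_v * A / 1000 = 266 * 314.1593 / 1000
= 83.5664 kN

83.5664 kN


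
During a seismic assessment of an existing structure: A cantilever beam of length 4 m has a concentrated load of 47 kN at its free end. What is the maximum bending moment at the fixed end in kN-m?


For a cantilever with a point load at the free end:
M_max = P * L = 47 * 4 = 188 kN-m

188 kN-m
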